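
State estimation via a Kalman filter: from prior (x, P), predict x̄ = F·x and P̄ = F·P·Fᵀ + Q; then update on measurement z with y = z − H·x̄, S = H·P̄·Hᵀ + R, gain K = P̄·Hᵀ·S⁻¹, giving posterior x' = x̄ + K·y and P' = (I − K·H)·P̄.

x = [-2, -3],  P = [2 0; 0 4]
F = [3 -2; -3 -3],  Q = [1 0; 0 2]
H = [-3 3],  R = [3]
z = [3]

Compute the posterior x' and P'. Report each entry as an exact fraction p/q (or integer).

x' = [87/17, 105/17]
P' = [5807/238 2889/119; 2889/119 2914/119]

x̄ = F·x = [0, 15]
P̄ = F·P·Fᵀ + Q = [35 6; 6 56]
y = z − H·x̄ = [-42]
S = H·P̄·Hᵀ + R = [714]
K = P̄·Hᵀ·S⁻¹ = [-29/238; 25/119]
x' = x̄ + K·y = [87/17, 105/17]
P' = (I − K·H)·P̄ = [5807/238 2889/119; 2889/119 2914/119]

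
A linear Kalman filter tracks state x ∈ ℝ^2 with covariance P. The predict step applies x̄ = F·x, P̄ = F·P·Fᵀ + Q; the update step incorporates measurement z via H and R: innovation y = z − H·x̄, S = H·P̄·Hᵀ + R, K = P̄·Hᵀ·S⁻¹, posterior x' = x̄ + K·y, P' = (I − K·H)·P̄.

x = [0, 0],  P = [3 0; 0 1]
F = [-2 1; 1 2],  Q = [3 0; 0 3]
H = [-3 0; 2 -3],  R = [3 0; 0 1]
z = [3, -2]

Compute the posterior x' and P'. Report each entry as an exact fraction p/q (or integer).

x̄ = F·x = [0, 0]
P̄ = F·P·Fᵀ + Q = [16 -4; -4 10]
y = z − H·x̄ = [3, -2]
S = H·P̄·Hᵀ + R = [147 -132; -132 203]
K = P̄·Hᵀ·S⁻¹ = [-1312/4139 44/4139; -860/4139 -1334/4139]
x' = x̄ + K·y = [-4024/4139, 88/4139]
P' = (I − K·H)·P̄ = [1312/4139 860/4139; 860/4139 1018/4139]

x' = [-4024/4139, 88/4139]
P' = [1312/4139 860/4139; 860/4139 1018/4139]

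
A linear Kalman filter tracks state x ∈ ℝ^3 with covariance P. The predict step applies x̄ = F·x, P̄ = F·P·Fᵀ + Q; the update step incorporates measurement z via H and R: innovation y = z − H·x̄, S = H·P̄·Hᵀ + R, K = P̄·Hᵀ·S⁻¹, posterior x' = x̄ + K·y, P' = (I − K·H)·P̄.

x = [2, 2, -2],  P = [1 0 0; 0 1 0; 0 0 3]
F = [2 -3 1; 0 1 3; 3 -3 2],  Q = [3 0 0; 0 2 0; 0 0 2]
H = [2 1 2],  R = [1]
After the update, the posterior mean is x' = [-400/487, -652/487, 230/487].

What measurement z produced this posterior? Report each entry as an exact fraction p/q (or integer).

z = [-2]

x̄ = F·x = [-4, -4, -4]
P̄ = F·P·Fᵀ + Q = [19 6 21; 6 30 15; 21 15 32]
S = H·P̄·Hᵀ + R = [487]
K = P̄·Hᵀ·S⁻¹ = [86/487; 72/487; 121/487]
x' − x̄ = [1548/487, 1296/487, 2178/487] = K·y
y = (KᵀK)⁻¹·Kᵀ·(x' − x̄) = [18]
z = y + H·x̄ = [18] + [-20] = [-2]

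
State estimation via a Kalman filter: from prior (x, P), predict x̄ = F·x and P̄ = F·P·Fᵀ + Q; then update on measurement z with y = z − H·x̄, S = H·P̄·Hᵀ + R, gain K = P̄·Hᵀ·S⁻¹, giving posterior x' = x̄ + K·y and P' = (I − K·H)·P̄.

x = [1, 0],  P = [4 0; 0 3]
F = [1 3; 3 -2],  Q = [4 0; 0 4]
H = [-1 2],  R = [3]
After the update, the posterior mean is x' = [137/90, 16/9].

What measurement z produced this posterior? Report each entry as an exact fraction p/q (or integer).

z = [2]

x̄ = F·x = [1, 3]
P̄ = F·P·Fᵀ + Q = [35 -6; -6 52]
S = H·P̄·Hᵀ + R = [270]
K = P̄·Hᵀ·S⁻¹ = [-47/270; 11/27]
x' − x̄ = [47/90, -11/9] = K·y
y = (KᵀK)⁻¹·Kᵀ·(x' − x̄) = [-3]
z = y + H·x̄ = [-3] + [5] = [2]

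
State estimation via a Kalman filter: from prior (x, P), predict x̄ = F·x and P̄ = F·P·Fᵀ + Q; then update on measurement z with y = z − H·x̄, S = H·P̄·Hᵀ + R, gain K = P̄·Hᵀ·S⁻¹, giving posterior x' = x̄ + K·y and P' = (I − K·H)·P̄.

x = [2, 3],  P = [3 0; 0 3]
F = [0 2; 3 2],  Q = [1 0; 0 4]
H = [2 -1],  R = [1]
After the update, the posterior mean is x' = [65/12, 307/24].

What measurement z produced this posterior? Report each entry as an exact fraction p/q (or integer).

x̄ = F·x = [6, 12]
P̄ = F·P·Fᵀ + Q = [13 12; 12 43]
S = H·P̄·Hᵀ + R = [48]
K = P̄·Hᵀ·S⁻¹ = [7/24; -19/48]
x' − x̄ = [-7/12, 19/24] = K·y
y = (KᵀK)⁻¹·Kᵀ·(x' − x̄) = [-2]
z = y + H·x̄ = [-2] + [0] = [-2]

z = [-2]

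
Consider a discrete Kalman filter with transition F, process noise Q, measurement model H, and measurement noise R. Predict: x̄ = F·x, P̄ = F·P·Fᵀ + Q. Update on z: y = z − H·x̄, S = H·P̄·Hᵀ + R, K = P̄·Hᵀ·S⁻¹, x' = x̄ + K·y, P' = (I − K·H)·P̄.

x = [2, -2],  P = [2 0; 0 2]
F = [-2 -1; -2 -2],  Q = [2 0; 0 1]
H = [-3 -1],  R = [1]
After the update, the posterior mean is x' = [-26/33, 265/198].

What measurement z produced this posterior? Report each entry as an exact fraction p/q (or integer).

z = [1]

x̄ = F·x = [-2, 0]
P̄ = F·P·Fᵀ + Q = [12 12; 12 17]
S = H·P̄·Hᵀ + R = [198]
K = P̄·Hᵀ·S⁻¹ = [-8/33; -53/198]
x' − x̄ = [40/33, 265/198] = K·y
y = (KᵀK)⁻¹·Kᵀ·(x' − x̄) = [-5]
z = y + H·x̄ = [-5] + [6] = [1]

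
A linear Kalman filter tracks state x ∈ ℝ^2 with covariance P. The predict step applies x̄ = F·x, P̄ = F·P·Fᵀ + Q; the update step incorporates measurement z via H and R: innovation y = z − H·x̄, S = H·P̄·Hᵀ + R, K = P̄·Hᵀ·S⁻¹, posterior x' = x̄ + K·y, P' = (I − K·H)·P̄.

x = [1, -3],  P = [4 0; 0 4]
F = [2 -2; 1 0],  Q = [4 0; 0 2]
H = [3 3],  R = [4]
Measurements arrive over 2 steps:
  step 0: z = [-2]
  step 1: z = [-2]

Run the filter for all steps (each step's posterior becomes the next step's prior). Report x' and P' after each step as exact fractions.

step 0: x̄ = F·x = [8, 1]
step 0: P̄ = F·P·Fᵀ + Q = [36 8; 8 6]
step 0: y = z − H·x̄ = [-29]
step 0: S = H·P̄·Hᵀ + R = [526]
step 0: K = P̄·Hᵀ·S⁻¹ = [66/263; 21/263]
step 0: x' = x̄ + K·y = [190/263, -346/263]
step 0: P' = (I − K·H)·P̄ = [756/263 -668/263; -668/263 696/263]
step 1: x̄ = F·x = [1072/263, 190/263]
step 1: P̄ = F·P·Fᵀ + Q = [12204/263 2848/263; 2848/263 1282/263]
step 1: y = z − H·x̄ = [-4312/263]
step 1: S = H·P̄·Hᵀ + R = [173690/263]
step 1: K = P̄·Hᵀ·S⁻¹ = [22578/86845; 1239/17369]
step 1: x' = x̄ + K·y = [-1472/7895, -706/1579]
step 1: P' = (I − K·H)·P̄ = [153324/86845 -24644/17369; -24644/17369 26296/17369]

step 0: x' = [190/263, -346/263], P' = [756/263 -668/263; -668/263 696/263]
step 1: x' = [-1472/7895, -706/1579], P' = [153324/86845 -24644/17369; -24644/17369 26296/17369]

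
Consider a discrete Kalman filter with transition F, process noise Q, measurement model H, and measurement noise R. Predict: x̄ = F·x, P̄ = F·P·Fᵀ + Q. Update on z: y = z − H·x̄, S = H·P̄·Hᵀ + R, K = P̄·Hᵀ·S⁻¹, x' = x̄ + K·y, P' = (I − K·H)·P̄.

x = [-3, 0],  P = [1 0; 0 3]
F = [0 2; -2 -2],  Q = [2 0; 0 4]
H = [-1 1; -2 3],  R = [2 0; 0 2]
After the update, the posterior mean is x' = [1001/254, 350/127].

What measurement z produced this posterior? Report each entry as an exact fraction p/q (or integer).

z = [-3, 1]

x̄ = F·x = [0, 6]
P̄ = F·P·Fᵀ + Q = [14 -12; -12 20]
S = H·P̄·Hᵀ + R = [60 148; 148 382]
K = P̄·Hᵀ·S⁻¹ = [-115/254 1/127; -26/127 38/127]
x' − x̄ = [1001/254, -412/127] = K·y
y = (KᵀK)⁻¹·Kᵀ·(x' − x̄) = [-9, -17]
z = y + H·x̄ = [-9, -17] + [6, 18] = [-3, 1]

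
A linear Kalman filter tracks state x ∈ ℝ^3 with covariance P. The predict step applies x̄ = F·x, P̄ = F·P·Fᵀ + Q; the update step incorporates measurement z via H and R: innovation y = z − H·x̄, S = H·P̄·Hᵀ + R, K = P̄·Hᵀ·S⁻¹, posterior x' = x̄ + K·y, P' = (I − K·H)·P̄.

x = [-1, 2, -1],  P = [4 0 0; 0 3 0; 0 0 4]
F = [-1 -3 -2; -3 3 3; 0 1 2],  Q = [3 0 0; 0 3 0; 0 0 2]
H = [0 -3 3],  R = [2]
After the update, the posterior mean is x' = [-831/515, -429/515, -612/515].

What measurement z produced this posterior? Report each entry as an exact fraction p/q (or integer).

x̄ = F·x = [-3, 6, 0]
P̄ = F·P·Fᵀ + Q = [50 -39 -25; -39 102 33; -25 33 21]
S = H·P̄·Hᵀ + R = [515]
K = P̄·Hᵀ·S⁻¹ = [42/515; -207/515; -36/515]
x' − x̄ = [714/515, -3519/515, -612/515] = K·y
y = (KᵀK)⁻¹·Kᵀ·(x' − x̄) = [17]
z = y + H·x̄ = [17] + [-18] = [-1]

z = [-1]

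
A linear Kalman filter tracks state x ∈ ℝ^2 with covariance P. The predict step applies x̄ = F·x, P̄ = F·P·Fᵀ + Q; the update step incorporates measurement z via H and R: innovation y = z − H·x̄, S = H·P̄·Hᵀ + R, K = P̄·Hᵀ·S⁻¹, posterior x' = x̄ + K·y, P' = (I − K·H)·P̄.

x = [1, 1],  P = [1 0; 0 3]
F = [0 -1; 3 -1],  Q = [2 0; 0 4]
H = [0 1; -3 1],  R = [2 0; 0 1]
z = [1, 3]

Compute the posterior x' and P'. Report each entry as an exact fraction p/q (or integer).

x̄ = F·x = [-1, 2]
P̄ = F·P·Fᵀ + Q = [5 3; 3 16]
y = z − H·x̄ = [-1, -2]
S = H·P̄·Hᵀ + R = [18 7; 7 44]
K = P̄·Hᵀ·S⁻¹ = [216/743 -237/743; 655/743 14/743]
x' = x̄ + K·y = [-485/743, 803/743]
P' = (I − K·H)·P̄ = [223/743 432/743; 432/743 1310/743]

x' = [-485/743, 803/743]
P' = [223/743 432/743; 432/743 1310/743]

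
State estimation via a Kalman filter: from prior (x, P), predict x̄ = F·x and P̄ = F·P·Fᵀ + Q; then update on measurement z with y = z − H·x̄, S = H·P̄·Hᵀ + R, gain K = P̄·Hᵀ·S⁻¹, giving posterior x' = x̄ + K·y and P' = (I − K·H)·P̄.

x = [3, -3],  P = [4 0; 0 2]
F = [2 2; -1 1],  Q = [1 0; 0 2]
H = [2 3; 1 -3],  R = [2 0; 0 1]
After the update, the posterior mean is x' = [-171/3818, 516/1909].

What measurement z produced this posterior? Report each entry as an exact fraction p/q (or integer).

x̄ = F·x = [0, -6]
P̄ = F·P·Fᵀ + Q = [25 -4; -4 8]
S = H·P̄·Hᵀ + R = [126 -10; -10 122]
K = P̄·Hᵀ·S⁻¹ = [2503/7636 2521/7636; 209/1909 -421/1909]
x' − x̄ = [-171/3818, 11970/1909] = K·y
y = (KᵀK)⁻¹·Kᵀ·(x' − x̄) = [19, -19]
z = y + H·x̄ = [19, -19] + [-18, 18] = [1, -1]

z = [1, -1]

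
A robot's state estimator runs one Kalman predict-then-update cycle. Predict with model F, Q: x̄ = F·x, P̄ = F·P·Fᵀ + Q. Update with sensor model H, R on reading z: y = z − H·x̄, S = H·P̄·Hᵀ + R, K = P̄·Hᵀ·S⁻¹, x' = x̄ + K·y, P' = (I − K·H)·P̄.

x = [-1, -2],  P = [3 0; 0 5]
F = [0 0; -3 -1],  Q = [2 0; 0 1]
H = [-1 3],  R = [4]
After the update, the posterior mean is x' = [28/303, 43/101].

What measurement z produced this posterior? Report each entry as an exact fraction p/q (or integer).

x̄ = F·x = [0, 5]
P̄ = F·P·Fᵀ + Q = [2 0; 0 33]
S = H·P̄·Hᵀ + R = [303]
K = P̄·Hᵀ·S⁻¹ = [-2/303; 33/101]
x' − x̄ = [28/303, -462/101] = K·y
y = (KᵀK)⁻¹·Kᵀ·(x' − x̄) = [-14]
z = y + H·x̄ = [-14] + [15] = [1]

z = [1]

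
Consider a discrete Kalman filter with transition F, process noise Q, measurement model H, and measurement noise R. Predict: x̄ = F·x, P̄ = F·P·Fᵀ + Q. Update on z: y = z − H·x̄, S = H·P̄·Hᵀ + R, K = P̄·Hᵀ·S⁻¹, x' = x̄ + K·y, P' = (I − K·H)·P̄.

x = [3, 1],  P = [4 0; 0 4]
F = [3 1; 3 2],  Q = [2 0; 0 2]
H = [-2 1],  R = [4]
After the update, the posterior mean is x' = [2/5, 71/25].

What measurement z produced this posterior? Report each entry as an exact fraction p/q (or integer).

x̄ = F·x = [10, 11]
P̄ = F·P·Fᵀ + Q = [42 44; 44 54]
S = H·P̄·Hᵀ + R = [50]
K = P̄·Hᵀ·S⁻¹ = [-4/5; -17/25]
x' − x̄ = [-48/5, -204/25] = K·y
y = (KᵀK)⁻¹·Kᵀ·(x' − x̄) = [12]
z = y + H·x̄ = [12] + [-9] = [3]

z = [3]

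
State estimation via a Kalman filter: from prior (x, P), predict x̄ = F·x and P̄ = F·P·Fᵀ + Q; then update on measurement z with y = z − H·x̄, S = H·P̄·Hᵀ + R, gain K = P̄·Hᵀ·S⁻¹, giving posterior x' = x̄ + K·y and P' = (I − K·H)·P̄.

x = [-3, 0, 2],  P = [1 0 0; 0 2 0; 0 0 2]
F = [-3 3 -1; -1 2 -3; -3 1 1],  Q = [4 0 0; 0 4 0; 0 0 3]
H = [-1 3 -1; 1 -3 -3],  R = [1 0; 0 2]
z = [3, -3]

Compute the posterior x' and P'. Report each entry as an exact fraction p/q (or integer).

x' = [17125/23366, 28403/23366, 1446/11683]
P' = [678673/46732 227575/46732 3785/23366; 227575/46732 79865/46732 779/23366; 3785/23366 779/23366 2165/11683]

x̄ = F·x = [7, -3, 11]
P̄ = F·P·Fᵀ + Q = [33 21 13; 21 31 1; 13 1 16]
y = z − H·x̄ = [30, 14]
S = H·P̄·Hᵀ + R = [223 -118; -118 272]
K = P̄·Hᵀ·S⁻¹ = [-1759/23366 -13381/46732; 5231/23366 -8347/46732; -2889/11683 -5771/23366]
x' = x̄ + K·y = [17125/23366, 28403/23366, 1446/11683]
P' = (I − K·H)·P̄ = [678673/46732 227575/46732 3785/23366; 227575/46732 79865/46732 779/23366; 3785/23366 779/23366 2165/11683]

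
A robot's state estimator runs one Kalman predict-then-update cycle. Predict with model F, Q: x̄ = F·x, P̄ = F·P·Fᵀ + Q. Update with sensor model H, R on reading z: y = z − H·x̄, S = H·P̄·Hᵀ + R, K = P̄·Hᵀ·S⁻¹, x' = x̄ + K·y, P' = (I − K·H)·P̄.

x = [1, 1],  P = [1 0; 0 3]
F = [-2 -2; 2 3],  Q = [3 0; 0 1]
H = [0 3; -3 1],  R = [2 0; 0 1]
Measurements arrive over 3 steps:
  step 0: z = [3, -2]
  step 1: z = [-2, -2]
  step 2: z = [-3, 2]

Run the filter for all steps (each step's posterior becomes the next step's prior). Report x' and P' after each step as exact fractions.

step 0: x̄ = F·x = [-4, 5]
step 0: P̄ = F·P·Fᵀ + Q = [19 -22; -22 32]
step 0: y = z − H·x̄ = [-12, -19]
step 0: S = H·P̄·Hᵀ + R = [290 294; 294 336]
step 0: K = P̄·Hᵀ·S⁻¹ = [25/262 -1753/5502; 41/131 7/393]
step 0: x' = x̄ + K·y = [4999/5502, 356/393]
step 0: P' = (I − K·H)·P̄ = [701/5502 25/393; 25/393 82/393]
step 1: x̄ = F·x = [-9983/2751, 12475/2751]
step 1: P̄ = F·P·Fᵀ + Q = [13351/2751 -6596/2751; -6596/2751 11419/2751]
step 1: y = z − H·x̄ = [-14309/917, -47926/2751]
step 1: S = H·P̄·Hᵀ + R = [36091/917 31207/917; 31207/917 173905/2751]
step 1: K = P̄·Hᵀ·S⁻¹ = [336639/3658424 -105689/332584; 551769/1829212 2837/166292]
step 1: x' = x̄ + K·y = [1724759/3658424, -858595/1829212]
step 1: P' = (I − K·H)·P̄ = [462335/3658424 112213/1829212; 112213/1829212 183923/914606]
step 2: x̄ = F·x = [-7569/1829212, -38683/83146]
step 2: P̄ = F·P·Fᵀ + Q = [4390697/914606 -96679/41573; -96679/41573 168433/41573]
step 2: y = z − H·x̄ = [-133389/83146, 4486743/1829212]
step 2: S = H·P̄·Hᵀ + R = [1599043/41573 1375410/41573; 1375410/41573 56898033/914606]
step 2: K = P̄·Hᵀ·S⁻¹ = [36401051/395800501 -377349959/1187401503; 119289493/395800501 20172680/1187401503]
step 2: x' = x̄ + K·y = [-737119851/791601002, -359022670/395800501]
step 2: P' = (I − K·H)·P̄ = [150050687/1187401503 72802102/1187401503; 72802102/1187401503 238578986/1187401503]

step 0: x' = [4999/5502, 356/393], P' = [701/5502 25/393; 25/393 82/393]
step 1: x' = [1724759/3658424, -858595/1829212], P' = [462335/3658424 112213/1829212; 112213/1829212 183923/914606]
step 2: x' = [-737119851/791601002, -359022670/395800501], P' = [150050687/1187401503 72802102/1187401503; 72802102/1187401503 238578986/1187401503]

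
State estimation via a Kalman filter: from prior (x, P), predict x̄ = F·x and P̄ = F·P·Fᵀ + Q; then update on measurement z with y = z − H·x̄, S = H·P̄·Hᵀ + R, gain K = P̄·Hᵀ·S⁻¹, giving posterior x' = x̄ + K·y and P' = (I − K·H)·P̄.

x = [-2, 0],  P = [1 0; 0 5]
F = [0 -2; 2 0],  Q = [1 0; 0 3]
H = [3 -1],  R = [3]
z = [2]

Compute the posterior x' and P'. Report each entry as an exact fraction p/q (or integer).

x̄ = F·x = [0, -4]
P̄ = F·P·Fᵀ + Q = [21 0; 0 7]
y = z − H·x̄ = [-2]
S = H·P̄·Hᵀ + R = [199]
K = P̄·Hᵀ·S⁻¹ = [63/199; -7/199]
x' = x̄ + K·y = [-126/199, -782/199]
P' = (I − K·H)·P̄ = [210/199 441/199; 441/199 1344/199]

x' = [-126/199, -782/199]
P' = [210/199 441/199; 441/199 1344/199]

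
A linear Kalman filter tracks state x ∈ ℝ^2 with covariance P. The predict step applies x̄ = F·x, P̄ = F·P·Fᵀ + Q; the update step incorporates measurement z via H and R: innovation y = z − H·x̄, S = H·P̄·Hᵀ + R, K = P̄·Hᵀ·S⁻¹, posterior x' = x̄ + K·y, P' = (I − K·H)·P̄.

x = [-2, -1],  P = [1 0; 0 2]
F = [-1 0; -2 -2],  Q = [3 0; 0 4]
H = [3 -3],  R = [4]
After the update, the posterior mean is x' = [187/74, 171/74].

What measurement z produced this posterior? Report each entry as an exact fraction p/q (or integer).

x̄ = F·x = [2, 6]
P̄ = F·P·Fᵀ + Q = [4 2; 2 16]
S = H·P̄·Hᵀ + R = [148]
K = P̄·Hᵀ·S⁻¹ = [3/74; -21/74]
x' − x̄ = [39/74, -273/74] = K·y
y = (KᵀK)⁻¹·Kᵀ·(x' − x̄) = [13]
z = y + H·x̄ = [13] + [-12] = [1]

z = [1]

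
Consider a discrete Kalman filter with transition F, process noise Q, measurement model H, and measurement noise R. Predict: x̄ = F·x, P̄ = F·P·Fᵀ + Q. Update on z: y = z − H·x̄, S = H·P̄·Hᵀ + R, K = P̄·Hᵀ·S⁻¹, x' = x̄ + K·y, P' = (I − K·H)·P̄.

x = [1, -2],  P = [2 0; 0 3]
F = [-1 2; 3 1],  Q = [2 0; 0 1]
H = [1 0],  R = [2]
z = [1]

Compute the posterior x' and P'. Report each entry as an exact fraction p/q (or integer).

x' = [1/3, 1]
P' = [16/9 0; 0 22]

x̄ = F·x = [-5, 1]
P̄ = F·P·Fᵀ + Q = [16 0; 0 22]
y = z − H·x̄ = [6]
S = H·P̄·Hᵀ + R = [18]
K = P̄·Hᵀ·S⁻¹ = [8/9; 0]
x' = x̄ + K·y = [1/3, 1]
P' = (I − K·H)·P̄ = [16/9 0; 0 22]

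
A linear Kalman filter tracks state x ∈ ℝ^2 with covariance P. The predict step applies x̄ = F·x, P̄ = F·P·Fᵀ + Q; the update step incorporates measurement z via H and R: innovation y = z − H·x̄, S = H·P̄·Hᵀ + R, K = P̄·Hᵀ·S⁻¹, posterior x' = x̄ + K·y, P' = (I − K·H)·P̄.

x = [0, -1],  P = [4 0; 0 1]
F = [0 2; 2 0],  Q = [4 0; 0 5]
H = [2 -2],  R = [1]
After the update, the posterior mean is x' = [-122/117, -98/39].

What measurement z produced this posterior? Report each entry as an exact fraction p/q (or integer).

x̄ = F·x = [-2, 0]
P̄ = F·P·Fᵀ + Q = [8 0; 0 21]
S = H·P̄·Hᵀ + R = [117]
K = P̄·Hᵀ·S⁻¹ = [16/117; -14/39]
x' − x̄ = [112/117, -98/39] = K·y
y = (KᵀK)⁻¹·Kᵀ·(x' − x̄) = [7]
z = y + H·x̄ = [7] + [-4] = [3]

z = [3]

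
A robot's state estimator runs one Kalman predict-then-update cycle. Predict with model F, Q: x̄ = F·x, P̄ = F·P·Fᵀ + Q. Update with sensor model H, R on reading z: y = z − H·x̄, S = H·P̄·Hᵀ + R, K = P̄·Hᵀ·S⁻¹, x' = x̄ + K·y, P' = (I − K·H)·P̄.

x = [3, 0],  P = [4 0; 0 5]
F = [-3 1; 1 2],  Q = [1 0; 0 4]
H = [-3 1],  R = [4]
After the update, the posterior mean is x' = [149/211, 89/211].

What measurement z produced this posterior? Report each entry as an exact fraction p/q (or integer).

z = [-2]

x̄ = F·x = [-9, 3]
P̄ = F·P·Fᵀ + Q = [42 -2; -2 28]
S = H·P̄·Hᵀ + R = [422]
K = P̄·Hᵀ·S⁻¹ = [-64/211; 17/211]
x' − x̄ = [2048/211, -544/211] = K·y
y = (KᵀK)⁻¹·Kᵀ·(x' − x̄) = [-32]
z = y + H·x̄ = [-32] + [30] = [-2]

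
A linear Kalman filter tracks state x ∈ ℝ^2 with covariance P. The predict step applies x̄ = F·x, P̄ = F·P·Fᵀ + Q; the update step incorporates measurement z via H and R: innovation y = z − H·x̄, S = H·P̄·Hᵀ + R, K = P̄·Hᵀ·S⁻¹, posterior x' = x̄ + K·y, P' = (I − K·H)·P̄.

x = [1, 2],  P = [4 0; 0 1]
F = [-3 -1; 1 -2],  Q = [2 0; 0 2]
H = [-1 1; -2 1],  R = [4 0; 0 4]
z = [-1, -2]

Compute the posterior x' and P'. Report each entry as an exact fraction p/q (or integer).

x' = [-767/703, -2334/703]
P' = [1472/703 1660/703; 1660/703 2980/703]

x̄ = F·x = [-5, -3]
P̄ = F·P·Fᵀ + Q = [39 -10; -10 10]
y = z − H·x̄ = [-3, -9]
S = H·P̄·Hᵀ + R = [73 118; 118 210]
K = P̄·Hᵀ·S⁻¹ = [47/703 -321/703; 330/703 -85/703]
x' = x̄ + K·y = [-767/703, -2334/703]
P' = (I − K·H)·P̄ = [1472/703 1660/703; 1660/703 2980/703]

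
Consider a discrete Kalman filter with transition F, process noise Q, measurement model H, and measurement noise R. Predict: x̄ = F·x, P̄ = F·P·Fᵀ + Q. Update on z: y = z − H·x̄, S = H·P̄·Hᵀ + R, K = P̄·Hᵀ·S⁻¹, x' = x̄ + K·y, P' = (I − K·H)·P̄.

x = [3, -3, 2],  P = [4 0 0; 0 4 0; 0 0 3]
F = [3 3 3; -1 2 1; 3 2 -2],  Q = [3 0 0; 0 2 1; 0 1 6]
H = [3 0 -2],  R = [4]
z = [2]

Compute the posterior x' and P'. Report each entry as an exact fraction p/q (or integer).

x̄ = F·x = [6, -7, -1]
P̄ = F·P·Fᵀ + Q = [102 21 42; 21 25 -1; 42 -1 70]
y = z − H·x̄ = [-18]
S = H·P̄·Hᵀ + R = [698]
K = P̄·Hᵀ·S⁻¹ = [111/349; 65/698; -7/349]
x' = x̄ + K·y = [96/349, -3028/349, -223/349]
P' = (I − K·H)·P̄ = [10956/349 114/349 16212/349; 114/349 13225/698 106/349; 16212/349 106/349 24332/349]

x' = [96/349, -3028/349, -223/349]
P' = [10956/349 114/349 16212/349; 114/349 13225/698 106/349; 16212/349 106/349 24332/349]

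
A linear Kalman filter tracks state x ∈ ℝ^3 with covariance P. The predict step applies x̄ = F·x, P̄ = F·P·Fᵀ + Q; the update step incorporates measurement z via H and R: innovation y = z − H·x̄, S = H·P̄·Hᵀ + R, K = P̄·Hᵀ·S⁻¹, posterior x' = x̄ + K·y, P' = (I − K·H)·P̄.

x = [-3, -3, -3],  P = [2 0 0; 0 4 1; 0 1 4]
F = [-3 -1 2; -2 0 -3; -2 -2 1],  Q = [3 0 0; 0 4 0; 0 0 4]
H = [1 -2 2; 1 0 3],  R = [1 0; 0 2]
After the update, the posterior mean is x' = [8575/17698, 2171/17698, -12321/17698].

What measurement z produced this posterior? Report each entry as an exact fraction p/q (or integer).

x̄ = F·x = [6, 15, 9]
P̄ = F·P·Fᵀ + Q = [37 -9 23; -9 48 2; 23 2 28]
S = H·P̄·Hᵀ + R = [454 326; 326 429]
K = P̄·Hᵀ·S⁻¹ = [8773/88490 7599/44245; -42351/88490 15782/44245; -2707/88490 12064/44245]
x' − x̄ = [-97613/17698, -263299/17698, -171603/17698] = K·y
y = (KᵀK)⁻¹·Kᵀ·(x' − x̄) = [5, -35]
z = y + H·x̄ = [5, -35] + [-6, 33] = [-1, -2]

z = [-1, -2]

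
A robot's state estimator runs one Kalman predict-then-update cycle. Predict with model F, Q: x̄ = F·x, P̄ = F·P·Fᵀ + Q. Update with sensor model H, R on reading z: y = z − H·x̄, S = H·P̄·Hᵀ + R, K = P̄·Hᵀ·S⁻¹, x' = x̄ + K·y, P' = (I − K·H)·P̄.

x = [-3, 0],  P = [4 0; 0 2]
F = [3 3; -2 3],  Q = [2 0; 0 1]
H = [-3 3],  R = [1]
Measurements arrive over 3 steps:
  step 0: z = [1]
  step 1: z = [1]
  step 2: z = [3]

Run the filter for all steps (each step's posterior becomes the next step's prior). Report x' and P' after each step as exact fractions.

step 0: x' = [-21/116, 39/232], P' = [4343/232 8655/464; 8655/464 17351/928]
step 1: x' = [633576/983671, 961599/983671], P' = [2619554/983671 4978065/1967342; 4978065/1967342 2467782/983671]
step 2: x' = [31983309/1233884876, 1257565083/1233884876], P' = [6122029673/2467769752 5807645115/2467769752; 5807645115/2467769752 5767020009/2467769752]

step 0: x̄ = F·x = [-9, 6]
step 0: P̄ = F·P·Fᵀ + Q = [56 -6; -6 35]
step 0: y = z − H·x̄ = [-44]
step 0: S = H·P̄·Hᵀ + R = [928]
step 0: K = P̄·Hᵀ·S⁻¹ = [-93/464; 123/928]
step 0: x' = x̄ + K·y = [-21/116, 39/232]
step 0: P' = (I − K·H)·P̄ = [4343/232 8655/464; 8655/464 17351/928]
step 1: x̄ = F·x = [-9/232, 201/232]
step 1: P̄ = F·P·Fᵀ + Q = [625943/928 103857/928; 103857/928 18855/928]
step 1: y = z − H·x̄ = [-199/116]
step 1: S = H·P̄·Hᵀ + R = [983671/232]
step 1: K = P̄·Hᵀ·S⁻¹ = [-783129/1967342; -127503/1967342]
step 1: x' = x̄ + K·y = [633576/983671, 961599/983671]
step 1: P' = (I − K·H)·P̄ = [2619554/983671 4978065/1967342; 4978065/1967342 2467782/983671]
step 2: x̄ = F·x = [4785525/983671, 1617645/983671]
step 2: P̄ = F·P·Fᵀ + Q = [92555951/983671 27919623/1967342; 27919623/1967342 3803535/983671]
step 2: y = z − H·x̄ = [12454653/983671]
step 2: S = H·P̄·Hᵀ + R = [616942438/983671]
step 2: K = P̄·Hᵀ·S⁻¹ = [-471576837/1233884876; -60937659/1233884876]
step 2: x' = x̄ + K·y = [31983309/1233884876, 1257565083/1233884876]
step 2: P' = (I − K·H)·P̄ = [6122029673/2467769752 5807645115/2467769752; 5807645115/2467769752 5767020009/2467769752]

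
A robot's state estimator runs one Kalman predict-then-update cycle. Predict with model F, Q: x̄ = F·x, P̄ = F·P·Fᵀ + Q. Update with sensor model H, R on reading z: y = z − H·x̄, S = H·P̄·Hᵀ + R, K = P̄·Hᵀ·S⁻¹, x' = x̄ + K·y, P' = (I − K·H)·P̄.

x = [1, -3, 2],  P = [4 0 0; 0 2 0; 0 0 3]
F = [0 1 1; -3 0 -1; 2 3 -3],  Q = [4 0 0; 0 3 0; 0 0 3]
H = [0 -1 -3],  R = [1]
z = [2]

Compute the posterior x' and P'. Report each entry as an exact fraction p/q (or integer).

x' = [-1033/529, -2771/529, 557/529]
P' = [4617/529 -1623/529 537/529; -1623/529 22209/529 -7404/529; 537/529 -7404/529 2527/529]

x̄ = F·x = [-1, -5, -13]
P̄ = F·P·Fᵀ + Q = [9 -3 -3; -3 42 -15; -3 -15 64]
y = z − H·x̄ = [-42]
S = H·P̄·Hᵀ + R = [529]
K = P̄·Hᵀ·S⁻¹ = [12/529; 3/529; -177/529]
x' = x̄ + K·y = [-1033/529, -2771/529, 557/529]
P' = (I − K·H)·P̄ = [4617/529 -1623/529 537/529; -1623/529 22209/529 -7404/529; 537/529 -7404/529 2527/529]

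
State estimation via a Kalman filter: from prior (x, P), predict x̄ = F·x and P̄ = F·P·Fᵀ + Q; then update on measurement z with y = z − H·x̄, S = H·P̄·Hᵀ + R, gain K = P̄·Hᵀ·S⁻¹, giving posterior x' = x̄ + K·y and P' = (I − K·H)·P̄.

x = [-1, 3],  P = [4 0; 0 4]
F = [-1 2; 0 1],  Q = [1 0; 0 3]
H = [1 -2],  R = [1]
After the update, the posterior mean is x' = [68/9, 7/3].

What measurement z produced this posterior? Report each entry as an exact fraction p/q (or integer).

x̄ = F·x = [7, 3]
P̄ = F·P·Fᵀ + Q = [21 8; 8 7]
S = H·P̄·Hᵀ + R = [18]
K = P̄·Hᵀ·S⁻¹ = [5/18; -1/3]
x' − x̄ = [5/9, -2/3] = K·y
y = (KᵀK)⁻¹·Kᵀ·(x' − x̄) = [2]
z = y + H·x̄ = [2] + [1] = [3]

z = [3]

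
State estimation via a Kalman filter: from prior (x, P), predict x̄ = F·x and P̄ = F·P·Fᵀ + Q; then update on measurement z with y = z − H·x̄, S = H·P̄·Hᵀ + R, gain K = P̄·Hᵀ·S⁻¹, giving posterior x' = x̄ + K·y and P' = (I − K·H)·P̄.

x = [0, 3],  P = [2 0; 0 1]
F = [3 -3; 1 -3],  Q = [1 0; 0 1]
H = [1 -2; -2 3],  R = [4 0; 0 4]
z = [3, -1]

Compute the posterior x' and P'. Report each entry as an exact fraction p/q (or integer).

x̄ = F·x = [-9, -9]
P̄ = F·P·Fᵀ + Q = [28 15; 15 12]
y = z − H·x̄ = [-6, 8]
S = H·P̄·Hᵀ + R = [20 -23; -23 44]
K = P̄·Hᵀ·S⁻¹ = [-341/351 -266/351; -86/117 -29/117]
x' = x̄ + K·y = [-3241/351, -769/117]
P' = (I − K·H)·P̄ = [6220/351 1264/117; 1264/117 268/39]

x' = [-3241/351, -769/117]
P' = [6220/351 1264/117; 1264/117 268/39]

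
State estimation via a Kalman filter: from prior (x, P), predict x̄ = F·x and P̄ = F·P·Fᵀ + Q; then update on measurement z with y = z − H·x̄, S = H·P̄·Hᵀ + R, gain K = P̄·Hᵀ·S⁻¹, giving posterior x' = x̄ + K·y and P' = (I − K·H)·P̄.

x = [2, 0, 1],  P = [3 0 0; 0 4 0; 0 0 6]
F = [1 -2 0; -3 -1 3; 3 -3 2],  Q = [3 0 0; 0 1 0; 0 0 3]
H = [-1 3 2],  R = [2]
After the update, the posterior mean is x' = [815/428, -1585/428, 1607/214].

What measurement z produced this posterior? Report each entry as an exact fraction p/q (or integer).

z = [2]

x̄ = F·x = [2, -3, 8]
P̄ = F·P·Fᵀ + Q = [22 -1 33; -1 86 21; 33 21 90]
S = H·P̄·Hᵀ + R = [1284]
K = P̄·Hᵀ·S⁻¹ = [41/1284; 301/1284; 35/214]
x' − x̄ = [-41/428, -301/428, -105/214] = K·y
y = (KᵀK)⁻¹·Kᵀ·(x' − x̄) = [-3]
z = y + H·x̄ = [-3] + [5] = [2]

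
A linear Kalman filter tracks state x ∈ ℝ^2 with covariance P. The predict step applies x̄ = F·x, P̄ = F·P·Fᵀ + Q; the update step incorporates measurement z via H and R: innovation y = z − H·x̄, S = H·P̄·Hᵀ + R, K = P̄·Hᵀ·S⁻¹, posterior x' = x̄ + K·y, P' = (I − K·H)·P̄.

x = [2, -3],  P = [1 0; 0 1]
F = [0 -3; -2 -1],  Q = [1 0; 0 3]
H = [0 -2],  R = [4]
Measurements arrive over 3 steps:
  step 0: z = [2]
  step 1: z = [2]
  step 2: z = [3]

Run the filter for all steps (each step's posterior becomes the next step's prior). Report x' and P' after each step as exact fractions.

step 0: x̄ = F·x = [9, -1]
step 0: P̄ = F·P·Fᵀ + Q = [10 3; 3 8]
step 0: y = z − H·x̄ = [0]
step 0: S = H·P̄·Hᵀ + R = [36]
step 0: K = P̄·Hᵀ·S⁻¹ = [-1/6; -4/9]
step 0: x' = x̄ + K·y = [9, -1]
step 0: P' = (I − K·H)·P̄ = [9 1/3; 1/3 8/9]
step 1: x̄ = F·x = [3, -17]
step 1: P̄ = F·P·Fᵀ + Q = [9 14/3; 14/3 371/9]
step 1: y = z − H·x̄ = [-32]
step 1: S = H·P̄·Hᵀ + R = [1520/9]
step 1: K = P̄·Hᵀ·S⁻¹ = [-21/380; -371/760]
step 1: x' = x̄ + K·y = [453/95, -131/95]
step 1: P' = (I − K·H)·P̄ = [806/95 21/190; 21/190 371/380]
step 2: x̄ = F·x = [393/95, -155/19]
step 2: P̄ = F·P·Fᵀ + Q = [3719/380 273/76; 273/76 2915/76]
step 2: y = z − H·x̄ = [-253/19]
step 2: S = H·P̄·Hᵀ + R = [2991/19]
step 2: K = P̄·Hᵀ·S⁻¹ = [-91/1994; -2915/5982]
step 2: x' = x̄ + K·y = [47303/9970, -9985/5982]
step 2: P' = (I − K·H)·P̄ = [47153/4985 91/997; 91/997 2915/2991]

step 0: x' = [9, -1], P' = [9 1/3; 1/3 8/9]
step 1: x' = [453/95, -131/95], P' = [806/95 21/190; 21/190 371/380]
step 2: x' = [47303/9970, -9985/5982], P' = [47153/4985 91/997; 91/997 2915/2991]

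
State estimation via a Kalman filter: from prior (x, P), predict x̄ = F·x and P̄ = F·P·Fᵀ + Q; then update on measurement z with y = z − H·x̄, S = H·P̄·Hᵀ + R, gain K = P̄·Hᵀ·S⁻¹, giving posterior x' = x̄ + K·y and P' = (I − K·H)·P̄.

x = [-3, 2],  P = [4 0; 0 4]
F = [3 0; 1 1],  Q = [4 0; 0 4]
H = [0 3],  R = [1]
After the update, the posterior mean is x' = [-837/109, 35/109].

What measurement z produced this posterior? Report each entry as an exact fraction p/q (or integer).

x̄ = F·x = [-9, -1]
P̄ = F·P·Fᵀ + Q = [40 12; 12 12]
S = H·P̄·Hᵀ + R = [109]
K = P̄·Hᵀ·S⁻¹ = [36/109; 36/109]
x' − x̄ = [144/109, 144/109] = K·y
y = (KᵀK)⁻¹·Kᵀ·(x' − x̄) = [4]
z = y + H·x̄ = [4] + [-3] = [1]

z = [1]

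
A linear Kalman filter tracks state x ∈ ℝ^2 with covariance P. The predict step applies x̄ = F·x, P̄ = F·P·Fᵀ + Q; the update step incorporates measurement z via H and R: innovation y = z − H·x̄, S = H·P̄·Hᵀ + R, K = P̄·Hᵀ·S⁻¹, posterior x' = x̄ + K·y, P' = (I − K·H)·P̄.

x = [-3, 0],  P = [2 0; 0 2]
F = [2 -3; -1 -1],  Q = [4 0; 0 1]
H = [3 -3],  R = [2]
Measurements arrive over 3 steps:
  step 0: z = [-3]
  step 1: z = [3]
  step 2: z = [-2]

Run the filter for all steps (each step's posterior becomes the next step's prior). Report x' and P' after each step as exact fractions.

step 0: x̄ = F·x = [-6, 3]
step 0: P̄ = F·P·Fᵀ + Q = [30 2; 2 5]
step 0: y = z − H·x̄ = [24]
step 0: S = H·P̄·Hᵀ + R = [281]
step 0: K = P̄·Hᵀ·S⁻¹ = [84/281; -9/281]
step 0: x' = x̄ + K·y = [330/281, 627/281]
step 0: P' = (I − K·H)·P̄ = [1374/281 1318/281; 1318/281 1324/281]
step 1: x̄ = F·x = [-1221/281, -957/281]
step 1: P̄ = F·P·Fᵀ + Q = [2720/281 2542/281; 2542/281 5615/281]
step 1: y = z − H·x̄ = [1635/281]
step 1: S = H·P̄·Hᵀ + R = [29821/281]
step 1: K = P̄·Hᵀ·S⁻¹ = [534/29821; -9219/29821]
step 1: x' = x̄ + K·y = [-126471/29821, -155202/29821]
step 1: P' = (I − K·H)·P̄ = [287644/29821 287288/29821; 287288/29821 293434/29821]
step 2: x̄ = F·x = [212664/29821, 281673/29821]
step 2: P̄ = F·P·Fᵀ + Q = [463310/29821 592302/29821; 592302/29821 1185475/29821]
step 2: y = z − H·x̄ = [147385/29821]
step 2: S = H·P̄·Hᵀ + R = [4237271/29821]
step 2: K = P̄·Hᵀ·S⁻¹ = [-386976/4237271; -1779519/4237271]
step 2: x' = x̄ + K·y = [28304904/4237271, 31228008/4237271]
step 2: P' = (I − K·H)·P̄ = [60810154/4237271 61068138/4237271; 61068138/4237271 62254484/4237271]

step 0: x' = [330/281, 627/281], P' = [1374/281 1318/281; 1318/281 1324/281]
step 1: x' = [-126471/29821, -155202/29821], P' = [287644/29821 287288/29821; 287288/29821 293434/29821]
step 2: x' = [28304904/4237271, 31228008/4237271], P' = [60810154/4237271 61068138/4237271; 61068138/4237271 62254484/4237271]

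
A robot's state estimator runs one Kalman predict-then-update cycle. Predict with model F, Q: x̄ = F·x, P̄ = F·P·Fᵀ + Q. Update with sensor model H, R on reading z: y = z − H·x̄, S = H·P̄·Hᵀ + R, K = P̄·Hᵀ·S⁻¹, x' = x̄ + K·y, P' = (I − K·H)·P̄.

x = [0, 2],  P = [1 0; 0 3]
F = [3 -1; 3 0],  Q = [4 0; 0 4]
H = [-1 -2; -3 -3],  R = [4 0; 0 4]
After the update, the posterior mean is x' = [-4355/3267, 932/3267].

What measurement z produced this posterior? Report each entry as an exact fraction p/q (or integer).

z = [1, 3]

x̄ = F·x = [-2, 0]
P̄ = F·P·Fᵀ + Q = [16 9; 9 13]
S = H·P̄·Hᵀ + R = [108 207; 207 427]
K = P̄·Hᵀ·S⁻¹ = [1007/3267 -118/363; -1283/3267 13/363]
x' − x̄ = [2179/3267, 932/3267] = K·y
y = (KᵀK)⁻¹·Kᵀ·(x' − x̄) = [-1, -3]
z = y + H·x̄ = [-1, -3] + [2, 6] = [1, 3]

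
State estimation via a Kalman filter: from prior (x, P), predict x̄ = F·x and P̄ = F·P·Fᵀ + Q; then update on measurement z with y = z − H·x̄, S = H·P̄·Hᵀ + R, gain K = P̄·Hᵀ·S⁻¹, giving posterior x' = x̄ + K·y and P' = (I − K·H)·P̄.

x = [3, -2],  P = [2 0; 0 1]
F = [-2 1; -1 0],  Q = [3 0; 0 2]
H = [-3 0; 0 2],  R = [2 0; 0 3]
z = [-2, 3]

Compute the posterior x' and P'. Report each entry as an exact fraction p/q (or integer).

x' = [412/757, 861/757]
P' = [164/757 12/757; 12/757 444/757]

x̄ = F·x = [-8, -3]
P̄ = F·P·Fᵀ + Q = [12 4; 4 4]
y = z − H·x̄ = [-26, 9]
S = H·P̄·Hᵀ + R = [110 -24; -24 19]
K = P̄·Hᵀ·S⁻¹ = [-246/757 8/757; -18/757 296/757]
x' = x̄ + K·y = [412/757, 861/757]
P' = (I − K·H)·P̄ = [164/757 12/757; 12/757 444/757]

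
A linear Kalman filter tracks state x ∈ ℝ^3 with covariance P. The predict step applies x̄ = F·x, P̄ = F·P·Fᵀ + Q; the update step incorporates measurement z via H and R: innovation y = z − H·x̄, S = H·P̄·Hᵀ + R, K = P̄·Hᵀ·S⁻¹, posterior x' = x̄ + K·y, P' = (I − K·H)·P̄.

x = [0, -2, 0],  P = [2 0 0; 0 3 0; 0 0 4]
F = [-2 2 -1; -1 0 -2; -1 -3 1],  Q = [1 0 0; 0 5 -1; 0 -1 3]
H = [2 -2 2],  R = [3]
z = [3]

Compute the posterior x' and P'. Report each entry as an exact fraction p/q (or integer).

x̄ = F·x = [-4, 0, 6]
P̄ = F·P·Fᵀ + Q = [25 12 -18; 12 23 -7; -18 -7 36]
y = z − H·x̄ = [-1]
S = H·P̄·Hᵀ + R = [155]
K = P̄·Hᵀ·S⁻¹ = [-2/31; -36/155; 10/31]
x' = x̄ + K·y = [-122/31, 36/155, 176/31]
P' = (I − K·H)·P̄ = [755/31 300/31 -458/31; 300/31 2269/155 143/31; -458/31 143/31 616/31]

x' = [-122/31, 36/155, 176/31]
P' = [755/31 300/31 -458/31; 300/31 2269/155 143/31; -458/31 143/31 616/31]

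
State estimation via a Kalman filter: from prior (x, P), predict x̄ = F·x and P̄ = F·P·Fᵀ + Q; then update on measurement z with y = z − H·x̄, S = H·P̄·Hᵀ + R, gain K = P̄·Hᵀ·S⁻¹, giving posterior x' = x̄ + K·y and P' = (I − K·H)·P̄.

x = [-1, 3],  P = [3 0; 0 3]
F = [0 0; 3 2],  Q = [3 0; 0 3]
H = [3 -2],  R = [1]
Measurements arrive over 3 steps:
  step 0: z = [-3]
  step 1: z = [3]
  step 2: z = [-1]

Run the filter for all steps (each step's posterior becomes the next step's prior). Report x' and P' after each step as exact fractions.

step 0: x̄ = F·x = [0, 3]
step 0: P̄ = F·P·Fᵀ + Q = [3 0; 0 42]
step 0: y = z − H·x̄ = [3]
step 0: S = H·P̄·Hᵀ + R = [196]
step 0: K = P̄·Hᵀ·S⁻¹ = [9/196; -3/7]
step 0: x' = x̄ + K·y = [27/196, 12/7]
step 0: P' = (I − K·H)·P̄ = [507/196 27/7; 27/7 6]
step 1: x̄ = F·x = [0, 753/196]
step 1: P̄ = F·P·Fᵀ + Q = [3 0; 0 18927/196]
step 1: y = z − H·x̄ = [1047/98]
step 1: S = H·P̄·Hᵀ + R = [20299/49]
step 1: K = P̄·Hᵀ·S⁻¹ = [441/20299; -18927/40598]
step 1: x' = x̄ + K·y = [9423/40598, -46239/40598]
step 1: P' = (I − K·H)·P̄ = [56928/20299 170343/40598; 170343/40598 132489/20299]
step 2: x̄ = F·x = [0, -64209/40598]
step 2: P̄ = F·P·Fᵀ + Q = [3 0; 0 2125263/20299]
step 2: y = z − H·x̄ = [-84508/20299]
step 2: S = H·P̄·Hᵀ + R = [9069424/20299]
step 2: K = P̄·Hᵀ·S⁻¹ = [182691/9069424; -303609/647816]
step 2: x' = x̄ + K·y = [-190143/2267356, 29925/80977]
step 2: P' = (I − K·H)·P̄ = [25564053/9069424 2732481/647816; 2732481/647816 2125263/323908]

step 0: x' = [27/196, 12/7], P' = [507/196 27/7; 27/7 6]
step 1: x' = [9423/40598, -46239/40598], P' = [56928/20299 170343/40598; 170343/40598 132489/20299]
step 2: x' = [-190143/2267356, 29925/80977], P' = [25564053/9069424 2732481/647816; 2732481/647816 2125263/323908]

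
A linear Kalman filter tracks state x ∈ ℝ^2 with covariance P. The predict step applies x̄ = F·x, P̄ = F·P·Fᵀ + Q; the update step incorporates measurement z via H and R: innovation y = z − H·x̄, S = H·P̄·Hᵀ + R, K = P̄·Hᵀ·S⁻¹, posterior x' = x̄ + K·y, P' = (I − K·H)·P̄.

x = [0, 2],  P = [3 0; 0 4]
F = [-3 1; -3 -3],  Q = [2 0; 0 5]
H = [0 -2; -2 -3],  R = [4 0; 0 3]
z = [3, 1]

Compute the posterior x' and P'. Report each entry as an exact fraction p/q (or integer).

x̄ = F·x = [2, -6]
P̄ = F·P·Fᵀ + Q = [33 15; 15 68]
y = z − H·x̄ = [-9, -13]
S = H·P̄·Hᵀ + R = [276 468; 468 927]
K = P̄·Hᵀ·S⁻¹ = [447/682 -461/1023; -460/1023 -26/1023]
x' = x̄ + K·y = [4009/2046, -1660/1023]
P' = (I − K·H)·P̄ = [901/341 -447/341; -447/341 920/1023]

x' = [4009/2046, -1660/1023]
P' = [901/341 -447/341; -447/341 920/1023]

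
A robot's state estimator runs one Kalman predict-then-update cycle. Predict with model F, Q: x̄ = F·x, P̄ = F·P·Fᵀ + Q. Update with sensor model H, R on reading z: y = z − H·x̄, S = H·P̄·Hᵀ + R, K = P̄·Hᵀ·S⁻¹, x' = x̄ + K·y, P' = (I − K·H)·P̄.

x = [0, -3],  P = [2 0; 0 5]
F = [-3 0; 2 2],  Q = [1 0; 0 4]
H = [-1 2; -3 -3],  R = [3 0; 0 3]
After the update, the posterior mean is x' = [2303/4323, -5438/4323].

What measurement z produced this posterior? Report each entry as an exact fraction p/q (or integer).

z = [-3, 2]

x̄ = F·x = [0, -6]
P̄ = F·P·Fᵀ + Q = [19 -12; -12 32]
S = H·P̄·Hᵀ + R = [198 -99; -99 246]
K = P̄·Hᵀ·S⁻¹ = [-4219/12969 -85/393; 4252/12969 -44/393]
x' − x̄ = [2303/4323, 20500/4323] = K·y
y = (KᵀK)⁻¹·Kᵀ·(x' − x̄) = [9, -16]
z = y + H·x̄ = [9, -16] + [-12, 18] = [-3, 2]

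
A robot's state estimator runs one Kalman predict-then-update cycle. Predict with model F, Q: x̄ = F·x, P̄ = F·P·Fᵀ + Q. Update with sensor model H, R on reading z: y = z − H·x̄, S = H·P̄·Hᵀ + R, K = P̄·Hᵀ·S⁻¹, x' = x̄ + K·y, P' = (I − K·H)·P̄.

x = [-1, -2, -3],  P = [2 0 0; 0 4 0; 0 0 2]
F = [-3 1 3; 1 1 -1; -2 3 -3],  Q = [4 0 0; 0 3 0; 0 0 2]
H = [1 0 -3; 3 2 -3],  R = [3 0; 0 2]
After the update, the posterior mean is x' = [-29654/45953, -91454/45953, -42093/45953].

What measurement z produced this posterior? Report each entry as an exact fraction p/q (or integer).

x̄ = F·x = [-8, 0, 5]
P̄ = F·P·Fᵀ + Q = [44 -8 6; -8 11 14; 6 14 64]
S = H·P̄·Hᵀ + R = [587 536; 536 646]
K = P̄·Hᵀ·S⁻¹ = [-17866/45953 21795/45953; -4358/45953 486/45953; -20950/45953 6997/45953]
x' − x̄ = [337970/45953, -91454/45953, -271858/45953] = K·y
y = (KᵀK)⁻¹·Kᵀ·(x' − x̄) = [25, 36]
z = y + H·x̄ = [25, 36] + [-23, -39] = [2, -3]

z = [2, -3]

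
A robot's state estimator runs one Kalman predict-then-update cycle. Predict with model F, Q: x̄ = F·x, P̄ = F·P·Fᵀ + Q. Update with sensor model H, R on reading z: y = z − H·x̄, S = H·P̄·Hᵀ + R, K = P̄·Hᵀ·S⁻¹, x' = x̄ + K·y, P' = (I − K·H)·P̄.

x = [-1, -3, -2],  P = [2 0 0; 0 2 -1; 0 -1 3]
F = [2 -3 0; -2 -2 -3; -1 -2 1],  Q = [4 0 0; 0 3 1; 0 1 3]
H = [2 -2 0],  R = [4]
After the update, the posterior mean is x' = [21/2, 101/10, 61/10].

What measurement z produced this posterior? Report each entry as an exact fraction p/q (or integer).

z = [1]

x̄ = F·x = [7, 14, 5]
P̄ = F·P·Fᵀ + Q = [30 -5 11; -5 34 0; 11 0 20]
S = H·P̄·Hᵀ + R = [300]
K = P̄·Hᵀ·S⁻¹ = [7/30; -13/50; 11/150]
x' − x̄ = [7/2, -39/10, 11/10] = K·y
y = (KᵀK)⁻¹·Kᵀ·(x' − x̄) = [15]
z = y + H·x̄ = [15] + [-14] = [1]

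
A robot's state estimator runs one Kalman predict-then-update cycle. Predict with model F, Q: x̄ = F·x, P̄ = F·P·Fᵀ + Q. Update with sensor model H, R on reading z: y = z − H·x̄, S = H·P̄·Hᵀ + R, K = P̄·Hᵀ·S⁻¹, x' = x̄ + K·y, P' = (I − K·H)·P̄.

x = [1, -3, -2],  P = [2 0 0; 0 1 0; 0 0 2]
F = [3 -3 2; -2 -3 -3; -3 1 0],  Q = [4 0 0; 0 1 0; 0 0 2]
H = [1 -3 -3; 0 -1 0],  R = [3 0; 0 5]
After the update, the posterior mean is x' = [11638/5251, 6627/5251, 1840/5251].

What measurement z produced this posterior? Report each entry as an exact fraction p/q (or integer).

z = [-3, 3]

x̄ = F·x = [8, 13, -6]
P̄ = F·P·Fᵀ + Q = [39 -15 -21; -15 36 9; -21 9 21]
S = H·P̄·Hᵀ + R = [933 150; 150 41]
K = P̄·Hᵀ·S⁻¹ = [1259/5251 -2685/5251; -250/5251 -3696/5251; -1067/5251 2751/5251]
x' − x̄ = [-30370/5251, -61636/5251, 33346/5251] = K·y
y = (KᵀK)⁻¹·Kᵀ·(x' − x̄) = [10, 16]
z = y + H·x̄ = [10, 16] + [-13, -13] = [-3, 3]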